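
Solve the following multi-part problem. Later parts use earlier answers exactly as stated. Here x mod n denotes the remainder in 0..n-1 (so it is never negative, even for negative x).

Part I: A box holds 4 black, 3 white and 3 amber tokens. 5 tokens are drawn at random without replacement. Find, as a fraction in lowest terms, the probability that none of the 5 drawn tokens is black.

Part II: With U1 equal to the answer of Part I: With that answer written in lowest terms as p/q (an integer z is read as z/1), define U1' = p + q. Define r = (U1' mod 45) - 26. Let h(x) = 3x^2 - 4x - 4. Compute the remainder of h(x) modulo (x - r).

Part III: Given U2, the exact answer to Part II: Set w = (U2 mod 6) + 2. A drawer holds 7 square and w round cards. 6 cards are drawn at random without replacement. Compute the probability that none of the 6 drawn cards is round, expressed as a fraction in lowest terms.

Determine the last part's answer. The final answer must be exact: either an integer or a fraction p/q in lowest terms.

1/132

Part I: total draws C(10,5) = 252; favorable C(6,5) = 6; P = 1/42; answer 1/42
Part II: U1 = 1/42; threaded value p + q = 43; r = 17; remainder = value at the root: 3*(17)^2 - 4*(17)^1 - 4 = (867) + (-68) + (-4) = 795; answer 795
Part III: U2 = 795; w = 5; total draws C(12,6) = 924; favorable C(7,6) = 7; P = 1/132; answer 1/132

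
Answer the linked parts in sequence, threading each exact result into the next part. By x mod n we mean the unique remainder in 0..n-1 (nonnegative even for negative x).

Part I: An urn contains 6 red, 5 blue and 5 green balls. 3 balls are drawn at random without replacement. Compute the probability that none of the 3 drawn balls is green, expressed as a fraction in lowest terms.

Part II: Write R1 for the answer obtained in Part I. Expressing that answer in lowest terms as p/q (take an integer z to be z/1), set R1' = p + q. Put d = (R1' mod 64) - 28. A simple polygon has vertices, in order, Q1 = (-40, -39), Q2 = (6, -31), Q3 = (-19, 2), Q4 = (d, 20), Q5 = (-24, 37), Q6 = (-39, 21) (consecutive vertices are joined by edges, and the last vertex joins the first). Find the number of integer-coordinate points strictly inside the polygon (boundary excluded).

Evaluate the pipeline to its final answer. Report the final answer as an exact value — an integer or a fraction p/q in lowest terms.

1953

Part I: total draws C(16,3) = 560; favorable C(11,3) = 165; P = 33/112; answer 33/112
Part II: R1 = 33/112; threaded value p + q = 145; d = -11; cross terms: (-40*-31 - 6*-39)=1474, (6*2 - -19*-31)=-577, (-19*20 - -11*2)=-358, (-11*37 - -24*20)=73, (-24*21 - -39*37)=939, (-39*-39 - -40*21)=2361; twice the area = |3912| = 3912; area = 1956; boundary points = 2 + 1 + 2 + 1 + 1 + 1 = 8; strictly interior points = area - boundary/2 + 1 = 1953; answer 1953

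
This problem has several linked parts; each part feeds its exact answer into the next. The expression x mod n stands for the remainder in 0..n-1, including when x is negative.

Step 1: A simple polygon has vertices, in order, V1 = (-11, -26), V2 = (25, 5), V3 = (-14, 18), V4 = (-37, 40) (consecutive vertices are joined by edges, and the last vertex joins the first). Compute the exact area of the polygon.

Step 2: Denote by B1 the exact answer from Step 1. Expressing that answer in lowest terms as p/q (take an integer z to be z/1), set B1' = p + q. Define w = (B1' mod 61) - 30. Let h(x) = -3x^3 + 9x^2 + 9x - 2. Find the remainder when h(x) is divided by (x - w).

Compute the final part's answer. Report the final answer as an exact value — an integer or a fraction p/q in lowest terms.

72658

Step 1: cross terms: (-11*5 - 25*-26)=595, (25*18 - -14*5)=520, (-14*40 - -37*18)=106, (-37*-26 - -11*40)=1402; twice the area = |2623| = 2623; area = 2623/2; answer 2623/2
Step 2: B1 = 2623/2; threaded value p + q = 2625; w = -28; remainder = value at the root: -3*(-28)^3 + 9*(-28)^2 + 9*(-28)^1 - 2 = (65856) + (7056) + (-252) + (-2) = 72658; answer 72658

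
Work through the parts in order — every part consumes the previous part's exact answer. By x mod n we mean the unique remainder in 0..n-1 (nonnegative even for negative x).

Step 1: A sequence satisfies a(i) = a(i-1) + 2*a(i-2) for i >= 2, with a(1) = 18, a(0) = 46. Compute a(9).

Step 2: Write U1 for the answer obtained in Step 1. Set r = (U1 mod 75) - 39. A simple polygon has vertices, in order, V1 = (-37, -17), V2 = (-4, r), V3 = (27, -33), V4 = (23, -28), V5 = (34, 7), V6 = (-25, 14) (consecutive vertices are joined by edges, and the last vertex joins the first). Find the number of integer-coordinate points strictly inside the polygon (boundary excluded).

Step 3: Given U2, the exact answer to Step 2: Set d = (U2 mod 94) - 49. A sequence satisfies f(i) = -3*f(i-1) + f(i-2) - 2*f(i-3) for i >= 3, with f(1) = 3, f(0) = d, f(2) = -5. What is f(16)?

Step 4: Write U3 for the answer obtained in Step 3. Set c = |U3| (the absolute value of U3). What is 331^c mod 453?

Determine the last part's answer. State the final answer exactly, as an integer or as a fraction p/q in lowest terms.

370

Step 1: a(2) = 1*(18) + 2*(46) = 110; iterating: a(2)=110, a(3)=146, a(4)=366, a(5)=658, a(6)=1390, a(7)=2706, a(8)=5486, a(9)=10898; answer 10898
Step 2: U1 = 10898; r = -16; cross terms: (-37*-16 - -4*-17)=524, (-4*-33 - 27*-16)=564, (27*-28 - 23*-33)=3, (23*7 - 34*-28)=1113, (34*14 - -25*7)=651, (-25*-17 - -37*14)=943; twice the area = |3798| = 3798; area = 1899; boundary points = 1 + 1 + 1 + 1 + 1 + 1 = 6; strictly interior points = area - boundary/2 + 1 = 1897; answer 1897
Step 3: U2 = 1897; d = -32; f(3) = -3*(-5) + 1*(3) - 2*(-32) = 82; iterating: f(3)=82, f(4)=-257, f(5)=863, f(6)=-3010, f(7)=10407, f(8)=-35957, f(9)=124298, f(10)=-429665, f(11)=1485207, f(12)=-5133882, f(13)=17746183, f(14)=-61342845, f(15)=212042482, f(16)=-732962657; answer -732962657
Step 4: U3 = -732962657; c = 732962657; squarings mod 453: 331^1=331, 331^2=388, 331^4=148, 331^8=160, 331^16=232, 331^32=370, 331^64=94, 331^128=229, 331^256=346, 331^512=124, 331^1024=427, 331^2048=223, 331^4096=352, 331^8192=235, 331^16384=412, 331^32768=322, 331^65536=400, 331^131072=91, 331^262144=127, 331^524288=274, 331^1048576=331, 331^2097152=388, 331^4194304=148, 331^8388608=160, 331^16777216=232, 331^33554432=370, 331^67108864=94, 331^134217728=229, 331^268435456=346, 331^536870912=124; 331^732962657 = 331^1 * 331^32 * 331^64 * 331^256 * 331^512 * 331^1024 * 331^2048 * 331^4096 * 331^1048576 * 331^2097152 * 331^8388608 * 331^16777216 * 331^33554432 * 331^134217728 * 331^536870912 = 370 (mod 453); answer 370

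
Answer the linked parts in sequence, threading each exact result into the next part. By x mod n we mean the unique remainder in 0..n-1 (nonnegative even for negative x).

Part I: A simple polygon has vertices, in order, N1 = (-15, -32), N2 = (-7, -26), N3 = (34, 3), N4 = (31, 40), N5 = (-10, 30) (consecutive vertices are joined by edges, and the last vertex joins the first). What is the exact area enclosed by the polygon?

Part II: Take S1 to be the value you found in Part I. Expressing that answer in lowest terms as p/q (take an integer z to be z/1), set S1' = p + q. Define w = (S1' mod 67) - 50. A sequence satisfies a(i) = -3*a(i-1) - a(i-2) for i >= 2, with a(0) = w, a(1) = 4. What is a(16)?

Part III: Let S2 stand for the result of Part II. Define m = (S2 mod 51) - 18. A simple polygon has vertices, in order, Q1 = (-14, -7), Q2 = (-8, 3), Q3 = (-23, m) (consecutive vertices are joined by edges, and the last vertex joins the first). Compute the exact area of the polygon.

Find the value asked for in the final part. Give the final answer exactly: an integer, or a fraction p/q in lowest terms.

117

Part I: cross terms: (-15*-26 - -7*-32)=166, (-7*3 - 34*-26)=863, (34*40 - 31*3)=1267, (31*30 - -10*40)=1330, (-10*-32 - -15*30)=770; twice the area = |4396| = 4396; area = 2198; answer 2198
Part II: S1 = 2198; threaded value p + q = 2199; w = 5; a(2) = -3*(4) - 1*(5) = -17; iterating: a(2)=-17, a(3)=47, a(4)=-124, a(5)=325, a(6)=-851, a(7)=2228, a(8)=-5833, a(9)=15271, a(10)=-39980, a(11)=104669, a(12)=-274027, a(13)=717412, a(14)=-1878209, a(15)=4917215, a(16)=-12873436; answer -12873436
Part III: S2 = -12873436; m = 17; cross terms: (-14*3 - -8*-7)=-98, (-8*17 - -23*3)=-67, (-23*-7 - -14*17)=399; twice the area = |234| = 234; area = 117; answer 117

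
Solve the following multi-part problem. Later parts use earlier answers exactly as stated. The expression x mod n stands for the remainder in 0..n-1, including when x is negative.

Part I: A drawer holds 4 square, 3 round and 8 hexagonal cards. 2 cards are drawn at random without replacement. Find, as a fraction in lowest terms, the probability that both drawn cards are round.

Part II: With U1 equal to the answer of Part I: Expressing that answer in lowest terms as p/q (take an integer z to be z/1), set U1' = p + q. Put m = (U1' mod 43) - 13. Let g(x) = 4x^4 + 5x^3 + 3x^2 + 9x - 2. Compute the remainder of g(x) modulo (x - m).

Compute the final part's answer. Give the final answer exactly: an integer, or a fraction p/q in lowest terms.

1181991

Part I: total draws C(15,2) = 105; favorable C(3,2) = 3; P = 1/35; answer 1/35
Part II: U1 = 1/35; threaded value p + q = 36; m = 23; remainder = value at the root: 4*(23)^4 + 5*(23)^3 + 3*(23)^2 + 9*(23)^1 - 2 = (1119364) + (60835) + (1587) + (207) + (-2) = 1181991; answer 1181991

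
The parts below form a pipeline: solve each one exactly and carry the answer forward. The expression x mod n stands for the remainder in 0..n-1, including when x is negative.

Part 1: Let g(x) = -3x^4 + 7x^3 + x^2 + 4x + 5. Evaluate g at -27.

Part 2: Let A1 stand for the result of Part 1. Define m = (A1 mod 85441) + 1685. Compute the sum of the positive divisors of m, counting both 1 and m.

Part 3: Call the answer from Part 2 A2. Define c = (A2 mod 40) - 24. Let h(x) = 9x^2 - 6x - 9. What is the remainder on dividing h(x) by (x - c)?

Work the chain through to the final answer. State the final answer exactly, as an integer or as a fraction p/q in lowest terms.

Part 1: -3*(-27)^4 + 7*(-27)^3 + 1*(-27)^2 + 4*(-27)^1 + 5 = (-1594323) + (-137781) + (729) + (-108) + (5) = -1731478; answer -1731478
Part 2: A1 = -1731478; m = 64468; 64468 = 2^2 * 71 * 227; sigma = (1 + 2 + 4) * (1 + 71) * (1 + 227) = 7 * 72 * 228 = 114912; answer 114912
Part 3: A2 = 114912; c = 8; remainder = value at the root: 9*(8)^2 - 6*(8)^1 - 9 = (576) + (-48) + (-9) = 519; answer 519

519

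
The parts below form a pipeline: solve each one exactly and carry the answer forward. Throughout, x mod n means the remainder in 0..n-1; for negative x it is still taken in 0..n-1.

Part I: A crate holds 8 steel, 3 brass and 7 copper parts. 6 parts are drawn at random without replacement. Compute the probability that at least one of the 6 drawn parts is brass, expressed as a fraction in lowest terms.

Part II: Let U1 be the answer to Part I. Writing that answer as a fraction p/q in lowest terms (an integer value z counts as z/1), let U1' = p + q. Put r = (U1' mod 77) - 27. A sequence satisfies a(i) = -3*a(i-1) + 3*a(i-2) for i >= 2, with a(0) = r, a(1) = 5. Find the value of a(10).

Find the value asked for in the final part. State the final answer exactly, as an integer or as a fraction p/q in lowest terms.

1237599

Part I: total draws C(18,6) = 18564; complement C(15,6) = 5005; favorable 18564 - 5005 = 13559; P = 149/204; answer 149/204
Part II: U1 = 149/204; threaded value p + q = 353; r = 18; a(2) = -3*(5) + 3*(18) = 39; iterating: a(2)=39, a(3)=-102, a(4)=423, a(5)=-1575, a(6)=5994, a(7)=-22707, a(8)=86103, a(9)=-326430, a(10)=1237599; answer 1237599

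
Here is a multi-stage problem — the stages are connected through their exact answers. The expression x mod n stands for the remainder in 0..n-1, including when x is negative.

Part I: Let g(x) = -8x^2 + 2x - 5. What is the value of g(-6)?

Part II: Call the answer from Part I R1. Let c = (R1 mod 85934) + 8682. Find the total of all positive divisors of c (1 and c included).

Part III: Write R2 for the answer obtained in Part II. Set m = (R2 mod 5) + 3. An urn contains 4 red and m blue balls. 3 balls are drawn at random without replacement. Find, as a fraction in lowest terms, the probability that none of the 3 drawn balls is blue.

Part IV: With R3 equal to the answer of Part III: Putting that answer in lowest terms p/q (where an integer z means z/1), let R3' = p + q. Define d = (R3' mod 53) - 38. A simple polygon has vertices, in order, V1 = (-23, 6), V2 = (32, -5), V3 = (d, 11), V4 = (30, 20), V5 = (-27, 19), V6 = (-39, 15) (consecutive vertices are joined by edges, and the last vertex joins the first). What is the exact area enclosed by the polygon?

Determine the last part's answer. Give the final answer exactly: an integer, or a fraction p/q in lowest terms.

1527/2

Part I: -8*(-6)^2 + 2*(-6)^1 - 5 = (-288) + (-12) + (-5) = -305; answer -305
Part II: R1 = -305; c = 94311; 94311 = 3^3 * 7 * 499; sigma = (1 + 3 + 9 + 27) * (1 + 7) * (1 + 499) = 40 * 8 * 500 = 160000; answer 160000
Part III: R2 = 160000; m = 3; total draws C(7,3) = 35; favorable C(4,3) = 4; P = 4/35; answer 4/35
Part IV: R3 = 4/35; threaded value p + q = 39; d = 1; cross terms: (-23*-5 - 32*6)=-77, (32*11 - 1*-5)=357, (1*20 - 30*11)=-310, (30*19 - -27*20)=1110, (-27*15 - -39*19)=336, (-39*6 - -23*15)=111; twice the area = |1527| = 1527; area = 1527/2; answer 1527/2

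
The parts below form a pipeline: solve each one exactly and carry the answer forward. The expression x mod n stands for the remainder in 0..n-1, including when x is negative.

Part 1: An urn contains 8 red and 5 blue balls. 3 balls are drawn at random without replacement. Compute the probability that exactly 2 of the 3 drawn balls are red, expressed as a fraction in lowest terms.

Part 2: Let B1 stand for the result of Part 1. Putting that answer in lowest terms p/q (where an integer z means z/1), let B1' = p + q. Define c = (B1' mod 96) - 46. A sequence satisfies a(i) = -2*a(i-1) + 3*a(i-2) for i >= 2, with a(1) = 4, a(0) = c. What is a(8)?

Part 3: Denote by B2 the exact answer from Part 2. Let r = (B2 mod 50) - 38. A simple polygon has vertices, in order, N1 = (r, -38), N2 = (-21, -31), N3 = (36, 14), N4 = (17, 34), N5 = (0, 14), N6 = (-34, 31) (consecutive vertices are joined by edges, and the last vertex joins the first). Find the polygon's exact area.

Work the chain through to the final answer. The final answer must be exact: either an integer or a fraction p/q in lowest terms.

Part 1: total draws C(13,3) = 286; favorable C(8,2)*C(5,1) = 140; P = 70/143; answer 70/143
Part 2: B1 = 70/143; threaded value p + q = 213; c = -25; a(2) = -2*(4) + 3*(-25) = -83; iterating: a(2)=-83, a(3)=178, a(4)=-605, a(5)=1744, a(6)=-5303, a(7)=15838, a(8)=-47585; answer -47585
Part 3: B2 = -47585; r = -23; cross terms: (-23*-31 - -21*-38)=-85, (-21*14 - 36*-31)=822, (36*34 - 17*14)=986, (17*14 - 0*34)=238, (0*31 - -34*14)=476, (-34*-38 - -23*31)=2005; twice the area = |4442| = 4442; area = 2221; answer 2221

2221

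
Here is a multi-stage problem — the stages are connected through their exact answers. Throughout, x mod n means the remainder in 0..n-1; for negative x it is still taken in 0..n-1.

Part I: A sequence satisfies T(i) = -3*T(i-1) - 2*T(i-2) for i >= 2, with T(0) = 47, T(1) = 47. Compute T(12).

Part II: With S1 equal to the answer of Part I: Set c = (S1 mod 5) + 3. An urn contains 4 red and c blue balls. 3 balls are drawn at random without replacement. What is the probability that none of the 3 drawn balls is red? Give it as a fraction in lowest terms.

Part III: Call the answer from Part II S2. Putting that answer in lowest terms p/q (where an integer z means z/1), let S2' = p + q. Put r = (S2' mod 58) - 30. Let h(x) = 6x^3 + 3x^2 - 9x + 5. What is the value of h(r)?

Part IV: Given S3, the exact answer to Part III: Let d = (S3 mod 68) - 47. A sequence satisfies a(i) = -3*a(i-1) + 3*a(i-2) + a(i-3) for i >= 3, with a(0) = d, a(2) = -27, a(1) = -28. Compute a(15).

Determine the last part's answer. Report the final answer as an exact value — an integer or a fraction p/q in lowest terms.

-109997985

Part I: T(2) = -3*(47) - 2*(47) = -235; iterating: T(2)=-235, T(3)=611, T(4)=-1363, T(5)=2867, T(6)=-5875, T(7)=11891, T(8)=-23923, T(9)=47987, T(10)=-96115, T(11)=192371, T(12)=-384883; answer -384883
Part II: S1 = -384883; c = 5; total draws C(9,3) = 84; favorable C(5,3) = 10; P = 5/42; answer 5/42
Part III: S2 = 5/42; threaded value p + q = 47; r = 17; 6*(17)^3 + 3*(17)^2 - 9*(17)^1 + 5 = (29478) + (867) + (-153) + (5) = 30197; answer 30197
Part IV: S3 = 30197; d = -42; a(3) = -3*(-27) + 3*(-28) + 1*(-42) = -45; iterating: a(3)=-45, a(4)=26, a(5)=-240, a(6)=753, a(7)=-2953, a(8)=10878, a(9)=-40740, a(10)=151901, a(11)=-567045, a(12)=2116098, a(13)=-7897528, a(14)=29473833, a(15)=-109997985; answer -109997985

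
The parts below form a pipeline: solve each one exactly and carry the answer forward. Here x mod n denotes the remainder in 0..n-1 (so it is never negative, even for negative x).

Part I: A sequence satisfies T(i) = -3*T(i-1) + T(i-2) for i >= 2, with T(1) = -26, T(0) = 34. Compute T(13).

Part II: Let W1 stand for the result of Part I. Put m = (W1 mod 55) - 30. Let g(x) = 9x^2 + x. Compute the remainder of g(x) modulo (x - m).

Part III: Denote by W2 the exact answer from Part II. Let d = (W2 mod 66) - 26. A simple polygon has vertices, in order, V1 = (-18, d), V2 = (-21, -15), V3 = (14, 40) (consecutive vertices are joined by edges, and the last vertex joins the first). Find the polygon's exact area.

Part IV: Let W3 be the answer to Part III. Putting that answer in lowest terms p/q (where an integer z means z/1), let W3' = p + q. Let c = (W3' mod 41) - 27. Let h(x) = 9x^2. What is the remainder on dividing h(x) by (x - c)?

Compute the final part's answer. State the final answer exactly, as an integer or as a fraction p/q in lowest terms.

324

Part I: T(2) = -3*(-26) + 1*(34) = 112; iterating: T(2)=112, T(3)=-362, T(4)=1198, T(5)=-3956, T(6)=13066, T(7)=-43154, T(8)=142528, T(9)=-470738, T(10)=1554742, T(11)=-5134964, T(12)=16959634, T(13)=-56013866; answer -56013866
Part II: W1 = -56013866; m = -26; remainder = value at the root: 9*(-26)^2 + 1*(-26)^1 = (6084) + (-26) = 6058; answer 6058
Part III: W2 = 6058; d = 26; cross terms: (-18*-15 - -21*26)=816, (-21*40 - 14*-15)=-630, (14*26 - -18*40)=1084; twice the area = |1270| = 1270; area = 635; answer 635
Part IV: W3 = 635; threaded value p + q = 636; c = -6; remainder = value at the root: 9*(-6)^2 = (324) = 324; answer 324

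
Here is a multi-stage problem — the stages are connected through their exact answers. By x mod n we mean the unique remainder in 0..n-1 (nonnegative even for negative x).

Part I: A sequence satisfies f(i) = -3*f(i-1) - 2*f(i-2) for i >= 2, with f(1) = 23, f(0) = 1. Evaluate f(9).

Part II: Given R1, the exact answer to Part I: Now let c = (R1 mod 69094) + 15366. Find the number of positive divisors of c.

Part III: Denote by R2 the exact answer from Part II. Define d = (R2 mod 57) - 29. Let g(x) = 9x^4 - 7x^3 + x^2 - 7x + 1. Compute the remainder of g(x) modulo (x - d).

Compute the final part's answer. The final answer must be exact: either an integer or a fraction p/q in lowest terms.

Part I: f(2) = -3*(23) - 2*(1) = -71; iterating: f(2)=-71, f(3)=167, f(4)=-359, f(5)=743, f(6)=-1511, f(7)=3047, f(8)=-6119, f(9)=12263; answer 12263
Part II: R1 = 12263; c = 27629; 27629 = 7 * 3947; number of divisors = (1+1) * (1+1) = 4; answer 4
Part III: R2 = 4; d = -25; remainder = value at the root: 9*(-25)^4 - 7*(-25)^3 + 1*(-25)^2 - 7*(-25)^1 + 1 = (3515625) + (109375) + (625) + (175) + (1) = 3625801; answer 3625801

3625801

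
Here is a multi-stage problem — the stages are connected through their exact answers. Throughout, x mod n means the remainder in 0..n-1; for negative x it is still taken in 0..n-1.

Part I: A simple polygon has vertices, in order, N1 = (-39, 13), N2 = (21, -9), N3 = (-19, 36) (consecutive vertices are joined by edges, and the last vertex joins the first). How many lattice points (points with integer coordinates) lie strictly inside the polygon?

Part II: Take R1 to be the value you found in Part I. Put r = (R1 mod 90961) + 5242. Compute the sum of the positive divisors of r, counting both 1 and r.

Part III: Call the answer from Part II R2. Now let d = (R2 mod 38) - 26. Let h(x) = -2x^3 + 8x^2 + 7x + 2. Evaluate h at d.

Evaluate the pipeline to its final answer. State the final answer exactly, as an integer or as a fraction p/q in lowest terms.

Part I: cross terms: (-39*-9 - 21*13)=78, (21*36 - -19*-9)=585, (-19*13 - -39*36)=1157; twice the area = |1820| = 1820; area = 910; boundary points = 2 + 5 + 1 = 8; strictly interior points = area - boundary/2 + 1 = 907; answer 907
Part II: R1 = 907; r = 6149; 6149 = 11 * 13 * 43; sigma = (1 + 11) * (1 + 13) * (1 + 43) = 12 * 14 * 44 = 7392; answer 7392
Part III: R2 = 7392; d = -6; -2*(-6)^3 + 8*(-6)^2 + 7*(-6)^1 + 2 = (432) + (288) + (-42) + (2) = 680; answer 680

680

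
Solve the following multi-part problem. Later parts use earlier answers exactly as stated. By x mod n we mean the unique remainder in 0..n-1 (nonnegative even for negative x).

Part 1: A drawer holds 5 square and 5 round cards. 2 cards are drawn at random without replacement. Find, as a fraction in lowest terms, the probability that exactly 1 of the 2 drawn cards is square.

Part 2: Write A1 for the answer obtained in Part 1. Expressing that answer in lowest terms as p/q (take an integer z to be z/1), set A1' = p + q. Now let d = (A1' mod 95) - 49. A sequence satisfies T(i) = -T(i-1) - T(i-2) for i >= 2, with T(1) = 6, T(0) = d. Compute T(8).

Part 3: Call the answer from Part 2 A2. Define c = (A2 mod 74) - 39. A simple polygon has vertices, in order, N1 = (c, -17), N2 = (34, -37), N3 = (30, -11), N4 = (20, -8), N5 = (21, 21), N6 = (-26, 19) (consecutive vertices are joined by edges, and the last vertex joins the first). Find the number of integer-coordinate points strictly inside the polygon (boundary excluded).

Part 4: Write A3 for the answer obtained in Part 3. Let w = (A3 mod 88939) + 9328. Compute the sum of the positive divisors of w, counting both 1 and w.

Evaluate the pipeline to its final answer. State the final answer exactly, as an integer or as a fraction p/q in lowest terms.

Part 1: total draws C(10,2) = 45; favorable C(5,1)*C(5,1) = 25; P = 5/9; answer 5/9
Part 2: A1 = 5/9; threaded value p + q = 14; d = -35; T(2) = -1*(6) - 1*(-35) = 29; iterating: T(2)=29, T(3)=-35, T(4)=6, T(5)=29, T(6)=-35, T(7)=6, T(8)=29; answer 29
Part 3: A2 = 29; c = -10; cross terms: (-10*-37 - 34*-17)=948, (34*-11 - 30*-37)=736, (30*-8 - 20*-11)=-20, (20*21 - 21*-8)=588, (21*19 - -26*21)=945, (-26*-17 - -10*19)=632; twice the area = |3829| = 3829; area = 3829/2; boundary points = 4 + 2 + 1 + 1 + 1 + 4 = 13; strictly interior points = area - boundary/2 + 1 = 1909; answer 1909
Part 4: A3 = 1909; w = 11237; 11237 = 17 * 661; sigma = (1 + 17) * (1 + 661) = 18 * 662 = 11916; answer 11916

11916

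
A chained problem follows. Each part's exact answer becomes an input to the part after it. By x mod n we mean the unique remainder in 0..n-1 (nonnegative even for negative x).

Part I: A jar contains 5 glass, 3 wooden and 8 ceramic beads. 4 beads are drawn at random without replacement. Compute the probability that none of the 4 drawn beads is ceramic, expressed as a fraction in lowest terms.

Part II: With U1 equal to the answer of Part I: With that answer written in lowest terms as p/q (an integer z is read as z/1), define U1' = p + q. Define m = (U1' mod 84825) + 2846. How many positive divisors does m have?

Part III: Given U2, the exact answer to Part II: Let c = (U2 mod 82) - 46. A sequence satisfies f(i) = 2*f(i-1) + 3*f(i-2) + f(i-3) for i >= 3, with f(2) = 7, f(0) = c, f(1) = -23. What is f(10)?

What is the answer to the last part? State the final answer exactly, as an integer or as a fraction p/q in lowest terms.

-180047

Part I: total draws C(16,4) = 1820; favorable C(8,4) = 70; P = 1/26; answer 1/26
Part II: U1 = 1/26; threaded value p + q = 27; m = 2873; 2873 = 13^2 * 17; number of divisors = (2+1) * (1+1) = 6; answer 6
Part III: U2 = 6; c = -40; f(3) = 2*(7) + 3*(-23) + 1*(-40) = -95; iterating: f(3)=-95, f(4)=-192, f(5)=-662, f(6)=-1995, f(7)=-6168, f(8)=-18983, f(9)=-58465, f(10)=-180047; answer -180047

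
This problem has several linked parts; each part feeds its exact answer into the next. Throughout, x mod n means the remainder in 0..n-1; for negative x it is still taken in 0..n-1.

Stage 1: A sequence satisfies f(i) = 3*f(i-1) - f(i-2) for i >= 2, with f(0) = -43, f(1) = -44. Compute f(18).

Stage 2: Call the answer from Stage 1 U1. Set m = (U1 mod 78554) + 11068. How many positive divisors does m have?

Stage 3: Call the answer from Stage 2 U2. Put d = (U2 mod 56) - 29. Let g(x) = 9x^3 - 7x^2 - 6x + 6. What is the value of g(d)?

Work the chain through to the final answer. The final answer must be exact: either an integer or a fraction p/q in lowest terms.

-144844

Stage 1: f(2) = 3*(-44) - 1*(-43) = -89; iterating: f(2)=-89, f(3)=-223, f(4)=-580, f(5)=-1517, f(6)=-3971, f(7)=-10396, f(8)=-27217, f(9)=-71255, f(10)=-186548, f(11)=-488389, f(12)=-1278619, f(13)=-3347468, f(14)=-8763785, f(15)=-22943887, f(16)=-60067876, f(17)=-157259741, f(18)=-411711347; answer -411711347
Stage 2: U1 = -411711347; m = 79789; 79789 = 73 * 1093; number of divisors = (1+1) * (1+1) = 4; answer 4
Stage 3: U2 = 4; d = -25; 9*(-25)^3 - 7*(-25)^2 - 6*(-25)^1 + 6 = (-140625) + (-4375) + (150) + (6) = -144844; answer -144844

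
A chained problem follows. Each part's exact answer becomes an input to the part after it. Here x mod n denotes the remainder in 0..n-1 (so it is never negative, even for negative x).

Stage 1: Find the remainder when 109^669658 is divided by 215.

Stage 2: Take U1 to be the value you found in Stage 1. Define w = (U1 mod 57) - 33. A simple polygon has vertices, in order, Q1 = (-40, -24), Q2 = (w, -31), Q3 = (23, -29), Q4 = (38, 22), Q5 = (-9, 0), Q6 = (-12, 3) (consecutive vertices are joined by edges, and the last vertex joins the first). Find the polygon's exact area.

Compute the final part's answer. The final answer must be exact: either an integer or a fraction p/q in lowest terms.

Stage 1: squarings mod 215: 109^1=109, 109^2=56, 109^4=126, 109^8=181, 109^16=81, 109^32=111, 109^64=66, 109^128=56, 109^256=126, 109^512=181, 109^1024=81, 109^2048=111, 109^4096=66, 109^8192=56, 109^16384=126, 109^32768=181, 109^65536=81, 109^131072=111, 109^262144=66, 109^524288=56; 109^669658 = 109^2 * 109^8 * 109^16 * 109^64 * 109^128 * 109^256 * 109^512 * 109^1024 * 109^4096 * 109^8192 * 109^131072 * 109^524288 = 31 (mod 215); answer 31
Stage 2: U1 = 31; w = -2; cross terms: (-40*-31 - -2*-24)=1192, (-2*-29 - 23*-31)=771, (23*22 - 38*-29)=1608, (38*0 - -9*22)=198, (-9*3 - -12*0)=-27, (-12*-24 - -40*3)=408; twice the area = |4150| = 4150; area = 2075; answer 2075

2075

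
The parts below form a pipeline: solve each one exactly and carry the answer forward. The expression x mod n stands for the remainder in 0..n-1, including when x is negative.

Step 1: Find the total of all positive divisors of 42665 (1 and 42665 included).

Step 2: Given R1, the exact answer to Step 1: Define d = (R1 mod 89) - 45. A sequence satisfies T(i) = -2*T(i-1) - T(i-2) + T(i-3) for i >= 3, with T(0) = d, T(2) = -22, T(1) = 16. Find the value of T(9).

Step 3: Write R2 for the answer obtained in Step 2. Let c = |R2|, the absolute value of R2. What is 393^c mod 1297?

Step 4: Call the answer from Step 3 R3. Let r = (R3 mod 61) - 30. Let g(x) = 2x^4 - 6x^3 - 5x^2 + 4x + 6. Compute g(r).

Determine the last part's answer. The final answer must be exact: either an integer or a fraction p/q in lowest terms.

Step 1: 42665 = 5 * 7 * 23 * 53; sigma = (1 + 5) * (1 + 7) * (1 + 23) * (1 + 53) = 6 * 8 * 24 * 54 = 62208; answer 62208
Step 2: R1 = 62208; d = 41; T(3) = -2*(-22) - 1*(16) + 1*(41) = 69; iterating: T(3)=69, T(4)=-100, T(5)=109, T(6)=-49, T(7)=-111, T(8)=380, T(9)=-698; answer -698
Step 3: R2 = -698; c = 698; squarings mod 1297: 393^1=393, 393^2=106, 393^4=860, 393^8=310, 393^16=122, 393^32=617, 393^64=668, 393^128=56, 393^256=542, 393^512=642; 393^698 = 393^2 * 393^8 * 393^16 * 393^32 * 393^128 * 393^512 = 100 (mod 1297); answer 100
Step 4: R3 = 100; r = 9; 2*(9)^4 - 6*(9)^3 - 5*(9)^2 + 4*(9)^1 + 6 = (13122) + (-4374) + (-405) + (36) + (6) = 8385; answer 8385

8385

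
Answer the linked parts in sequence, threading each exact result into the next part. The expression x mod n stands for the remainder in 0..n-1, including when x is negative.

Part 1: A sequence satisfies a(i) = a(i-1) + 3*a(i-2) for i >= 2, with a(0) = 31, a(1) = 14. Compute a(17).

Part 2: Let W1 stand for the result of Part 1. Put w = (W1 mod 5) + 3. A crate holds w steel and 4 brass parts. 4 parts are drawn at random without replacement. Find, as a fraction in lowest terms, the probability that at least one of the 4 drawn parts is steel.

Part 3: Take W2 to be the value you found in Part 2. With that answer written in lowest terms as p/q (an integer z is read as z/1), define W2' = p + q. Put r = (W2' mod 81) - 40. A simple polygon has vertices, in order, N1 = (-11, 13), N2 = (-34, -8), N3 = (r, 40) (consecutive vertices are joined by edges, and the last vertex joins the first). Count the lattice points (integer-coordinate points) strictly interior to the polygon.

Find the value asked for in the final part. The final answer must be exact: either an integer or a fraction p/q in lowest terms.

463

Part 1: a(2) = 1*(14) + 3*(31) = 107; iterating: a(2)=107, a(3)=149, a(4)=470, a(5)=917, a(6)=2327, a(7)=5078, a(8)=12059, a(9)=27293, a(10)=63470, a(11)=145349, a(12)=335759, a(13)=771806, a(14)=1779083, a(15)=4094501, a(16)=9431750, a(17)=21715253; answer 21715253
Part 2: W1 = 21715253; w = 6; total draws C(10,4) = 210; complement C(4,4) = 1; favorable 210 - 1 = 209; P = 209/210; answer 209/210
Part 3: W2 = 209/210; threaded value p + q = 419; r = -26; cross terms: (-11*-8 - -34*13)=530, (-34*40 - -26*-8)=-1568, (-26*13 - -11*40)=102; twice the area = |-936| = 936; area = 468; boundary points = 1 + 8 + 3 = 12; strictly interior points = area - boundary/2 + 1 = 463; answer 463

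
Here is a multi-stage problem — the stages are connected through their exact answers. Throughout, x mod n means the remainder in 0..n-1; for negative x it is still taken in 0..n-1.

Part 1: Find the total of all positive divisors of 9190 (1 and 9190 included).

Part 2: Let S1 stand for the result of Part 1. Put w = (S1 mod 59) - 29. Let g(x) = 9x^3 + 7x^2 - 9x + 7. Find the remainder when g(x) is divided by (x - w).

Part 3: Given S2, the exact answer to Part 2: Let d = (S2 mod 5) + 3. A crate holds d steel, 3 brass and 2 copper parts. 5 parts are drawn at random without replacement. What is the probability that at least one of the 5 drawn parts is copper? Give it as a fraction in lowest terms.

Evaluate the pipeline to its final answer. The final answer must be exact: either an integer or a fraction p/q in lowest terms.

15/22

Part 1: 9190 = 2 * 5 * 919; sigma = (1 + 2) * (1 + 5) * (1 + 919) = 3 * 6 * 920 = 16560; answer 16560
Part 2: S1 = 16560; w = 11; remainder = value at the root: 9*(11)^3 + 7*(11)^2 - 9*(11)^1 + 7 = (11979) + (847) + (-99) + (7) = 12734; answer 12734
Part 3: S2 = 12734; d = 7; total draws C(12,5) = 792; complement C(10,5) = 252; favorable 792 - 252 = 540; P = 15/22; answer 15/22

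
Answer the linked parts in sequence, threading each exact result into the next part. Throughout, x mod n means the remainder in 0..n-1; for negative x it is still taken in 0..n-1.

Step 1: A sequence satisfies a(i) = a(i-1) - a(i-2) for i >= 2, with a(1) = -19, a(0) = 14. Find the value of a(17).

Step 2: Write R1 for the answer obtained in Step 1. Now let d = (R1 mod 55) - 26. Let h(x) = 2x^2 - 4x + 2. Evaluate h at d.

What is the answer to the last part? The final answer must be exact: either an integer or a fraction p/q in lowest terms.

72

Step 1: a(2) = 1*(-19) - 1*(14) = -33; iterating: a(2)=-33, a(3)=-14, a(4)=19, a(5)=33, a(6)=14, a(7)=-19, a(8)=-33, a(9)=-14, a(10)=19, a(11)=33, a(12)=14, a(13)=-19, a(14)=-33, a(15)=-14, a(16)=19, a(17)=33; answer 33
Step 2: R1 = 33; d = 7; 2*(7)^2 - 4*(7)^1 + 2 = (98) + (-28) + (2) = 72; answer 72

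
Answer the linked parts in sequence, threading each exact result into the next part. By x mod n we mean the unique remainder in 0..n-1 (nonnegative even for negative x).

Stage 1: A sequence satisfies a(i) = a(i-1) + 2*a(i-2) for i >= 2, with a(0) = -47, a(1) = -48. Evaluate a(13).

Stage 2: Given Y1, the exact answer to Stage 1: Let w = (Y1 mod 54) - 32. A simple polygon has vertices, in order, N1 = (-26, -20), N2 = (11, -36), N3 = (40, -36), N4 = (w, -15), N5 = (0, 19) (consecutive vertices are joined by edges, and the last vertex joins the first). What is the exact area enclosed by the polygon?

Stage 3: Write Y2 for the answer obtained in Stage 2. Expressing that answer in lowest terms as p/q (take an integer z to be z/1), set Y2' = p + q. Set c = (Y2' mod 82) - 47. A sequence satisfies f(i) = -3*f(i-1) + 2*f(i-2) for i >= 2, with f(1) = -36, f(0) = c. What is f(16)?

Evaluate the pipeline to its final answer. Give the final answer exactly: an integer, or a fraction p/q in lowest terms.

2200678796

Stage 1: a(2) = 1*(-48) + 2*(-47) = -142; iterating: a(2)=-142, a(3)=-238, a(4)=-522, a(5)=-998, a(6)=-2042, a(7)=-4038, a(8)=-8122, a(9)=-16198, a(10)=-32442, a(11)=-64838, a(12)=-129722, a(13)=-259398; answer -259398
Stage 2: Y1 = -259398; w = -14; cross terms: (-26*-36 - 11*-20)=1156, (11*-36 - 40*-36)=1044, (40*-15 - -14*-36)=-1104, (-14*19 - 0*-15)=-266, (0*-20 - -26*19)=494; twice the area = |1324| = 1324; area = 662; answer 662
Stage 3: Y2 = 662; threaded value p + q = 663; c = -40; f(2) = -3*(-36) + 2*(-40) = 28; iterating: f(2)=28, f(3)=-156, f(4)=524, f(5)=-1884, f(6)=6700, f(7)=-23868, f(8)=85004, f(9)=-302748, f(10)=1078252, f(11)=-3840252, f(12)=13677260, f(13)=-48712284, f(14)=173491372, f(15)=-617898684, f(16)=2200678796; answer 2200678796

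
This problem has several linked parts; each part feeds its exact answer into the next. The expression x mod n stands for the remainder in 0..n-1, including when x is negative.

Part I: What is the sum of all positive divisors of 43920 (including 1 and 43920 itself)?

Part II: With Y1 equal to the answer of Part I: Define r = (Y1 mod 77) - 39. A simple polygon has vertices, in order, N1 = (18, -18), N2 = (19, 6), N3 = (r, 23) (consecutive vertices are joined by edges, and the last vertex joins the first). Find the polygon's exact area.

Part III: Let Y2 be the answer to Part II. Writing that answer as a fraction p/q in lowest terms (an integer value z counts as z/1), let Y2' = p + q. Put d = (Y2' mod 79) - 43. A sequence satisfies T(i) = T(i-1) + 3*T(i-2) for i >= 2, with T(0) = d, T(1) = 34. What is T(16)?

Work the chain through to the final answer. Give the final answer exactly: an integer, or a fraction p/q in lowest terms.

Part I: 43920 = 2^4 * 3^2 * 5 * 61; sigma = (1 + 2 + 4 + 8 + 16) * (1 + 3 + 9) * (1 + 5) * (1 + 61) = 31 * 13 * 6 * 62 = 149916; answer 149916
Part II: Y1 = 149916; r = 35; cross terms: (18*6 - 19*-18)=450, (19*23 - 35*6)=227, (35*-18 - 18*23)=-1044; twice the area = |-367| = 367; area = 367/2; answer 367/2
Part III: Y2 = 367/2; threaded value p + q = 369; d = 10; T(2) = 1*(34) + 3*(10) = 64; iterating: T(2)=64, T(3)=166, T(4)=358, T(5)=856, T(6)=1930, T(7)=4498, T(8)=10288, T(9)=23782, T(10)=54646, T(11)=125992, T(12)=289930, T(13)=667906, T(14)=1537696, T(15)=3541414, T(16)=8154502; answer 8154502

8154502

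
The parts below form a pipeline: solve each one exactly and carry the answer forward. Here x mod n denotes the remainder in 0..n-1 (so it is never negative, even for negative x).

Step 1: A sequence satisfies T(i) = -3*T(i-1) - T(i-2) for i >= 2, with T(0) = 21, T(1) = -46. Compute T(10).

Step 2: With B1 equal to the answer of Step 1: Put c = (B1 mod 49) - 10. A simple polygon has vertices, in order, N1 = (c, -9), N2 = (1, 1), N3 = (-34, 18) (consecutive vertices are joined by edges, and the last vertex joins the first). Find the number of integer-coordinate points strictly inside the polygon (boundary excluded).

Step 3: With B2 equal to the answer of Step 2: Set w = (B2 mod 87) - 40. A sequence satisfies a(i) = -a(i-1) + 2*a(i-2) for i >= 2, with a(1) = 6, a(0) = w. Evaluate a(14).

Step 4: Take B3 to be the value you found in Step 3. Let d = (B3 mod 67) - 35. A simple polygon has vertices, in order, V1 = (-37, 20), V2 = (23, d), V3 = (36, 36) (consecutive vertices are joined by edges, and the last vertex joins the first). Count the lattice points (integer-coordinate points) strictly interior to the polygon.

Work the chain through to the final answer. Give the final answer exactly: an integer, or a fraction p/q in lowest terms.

Step 1: T(2) = -3*(-46) - 1*(21) = 117; iterating: T(2)=117, T(3)=-305, T(4)=798, T(5)=-2089, T(6)=5469, T(7)=-14318, T(8)=37485, T(9)=-98137, T(10)=256926; answer 256926
Step 2: B1 = 256926; c = 9; cross terms: (9*1 - 1*-9)=18, (1*18 - -34*1)=52, (-34*-9 - 9*18)=144; twice the area = |214| = 214; area = 107; boundary points = 2 + 1 + 1 = 4; strictly interior points = area - boundary/2 + 1 = 106; answer 106
Step 3: B2 = 106; w = -21; a(2) = -1*(6) + 2*(-21) = -48; iterating: a(2)=-48, a(3)=60, a(4)=-156, a(5)=276, a(6)=-588, a(7)=1140, a(8)=-2316, a(9)=4596, a(10)=-9228, a(11)=18420, a(12)=-36876, a(13)=73716, a(14)=-147468; answer -147468
Step 4: B3 = -147468; d = 31; cross terms: (-37*31 - 23*20)=-1607, (23*36 - 36*31)=-288, (36*20 - -37*36)=2052; twice the area = |157| = 157; area = 157/2; boundary points = 1 + 1 + 1 = 3; strictly interior points = area - boundary/2 + 1 = 78; answer 78

78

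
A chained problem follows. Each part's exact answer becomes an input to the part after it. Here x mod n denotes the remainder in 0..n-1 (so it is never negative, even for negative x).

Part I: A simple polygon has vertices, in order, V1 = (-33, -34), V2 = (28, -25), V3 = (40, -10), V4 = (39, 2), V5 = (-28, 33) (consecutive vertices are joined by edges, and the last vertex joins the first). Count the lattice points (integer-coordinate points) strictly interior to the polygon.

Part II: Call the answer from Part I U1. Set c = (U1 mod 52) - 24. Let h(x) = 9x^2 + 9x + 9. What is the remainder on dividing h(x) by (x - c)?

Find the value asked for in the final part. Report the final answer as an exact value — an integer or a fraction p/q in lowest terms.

Part I: cross terms: (-33*-25 - 28*-34)=1777, (28*-10 - 40*-25)=720, (40*2 - 39*-10)=470, (39*33 - -28*2)=1343, (-28*-34 - -33*33)=2041; twice the area = |6351| = 6351; area = 6351/2; boundary points = 1 + 3 + 1 + 1 + 1 = 7; strictly interior points = area - boundary/2 + 1 = 3173; answer 3173
Part II: U1 = 3173; c = -23; remainder = value at the root: 9*(-23)^2 + 9*(-23)^1 + 9 = (4761) + (-207) + (9) = 4563; answer 4563

4563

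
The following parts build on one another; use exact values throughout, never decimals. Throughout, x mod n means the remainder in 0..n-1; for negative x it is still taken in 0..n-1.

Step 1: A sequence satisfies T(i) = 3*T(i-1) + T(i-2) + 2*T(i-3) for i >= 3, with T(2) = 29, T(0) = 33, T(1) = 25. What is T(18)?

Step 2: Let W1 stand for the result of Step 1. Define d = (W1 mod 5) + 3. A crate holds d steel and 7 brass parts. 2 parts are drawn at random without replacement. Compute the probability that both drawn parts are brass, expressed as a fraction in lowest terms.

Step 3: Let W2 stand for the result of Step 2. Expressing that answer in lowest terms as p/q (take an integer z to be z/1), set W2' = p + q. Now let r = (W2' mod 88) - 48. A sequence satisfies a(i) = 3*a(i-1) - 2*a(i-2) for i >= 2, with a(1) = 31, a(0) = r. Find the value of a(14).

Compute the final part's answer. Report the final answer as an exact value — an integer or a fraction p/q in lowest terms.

Step 1: T(3) = 3*(29) + 1*(25) + 2*(33) = 178; iterating: T(3)=178, T(4)=613, T(5)=2075, T(6)=7194, T(7)=24883, T(8)=85993, T(9)=297250, T(10)=1027509, T(11)=3551763, T(12)=12277298, T(13)=42438675, T(14)=146696849, T(15)=507083818, T(16)=1752825653, T(17)=6058954475, T(18)=20943856714; answer 20943856714
Step 2: W1 = 20943856714; d = 7; total draws C(14,2) = 91; favorable C(7,2) = 21; P = 3/13; answer 3/13
Step 3: W2 = 3/13; threaded value p + q = 16; r = -32; a(2) = 3*(31) - 2*(-32) = 157; iterating: a(2)=157, a(3)=409, a(4)=913, a(5)=1921, a(6)=3937, a(7)=7969, a(8)=16033, a(9)=32161, a(10)=64417, a(11)=128929, a(12)=257953, a(13)=516001, a(14)=1032097; answer 1032097

1032097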